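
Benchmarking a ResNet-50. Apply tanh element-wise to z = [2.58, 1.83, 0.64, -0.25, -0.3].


tanh(2.58) = 0.9886
tanh(1.83) = 0.9498
tanh(0.64) = 0.5649
tanh(-0.25) = -0.2449
tanh(-0.3) = -0.2913
result = [0.9886, 0.9498, 0.5649, -0.2449, -0.2913]

[0.9886, 0.9498, 0.5649, -0.2449, -0.2913]


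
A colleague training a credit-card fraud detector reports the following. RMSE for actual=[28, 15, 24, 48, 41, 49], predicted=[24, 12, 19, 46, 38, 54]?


MSE = 88/6 = 14.6667
RMSE = √(88/6) = 3.8297

3.8297


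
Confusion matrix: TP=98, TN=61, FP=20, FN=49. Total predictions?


Total = TP + TN + FP + FN
= 98 + 61 + 20 + 49
= 228
(Predicted positive: 118, predicted negative: 110)

228


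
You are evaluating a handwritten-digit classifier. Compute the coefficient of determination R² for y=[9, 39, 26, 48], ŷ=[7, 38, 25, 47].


ȳ = 30.5
SS_res = Σ(y-ŷ)² = 7
SS_tot = Σ(y-ȳ)² = 861
R² = 1 - SS_res/SS_tot = 1 - 0.0081 = 0.9919

0.9919


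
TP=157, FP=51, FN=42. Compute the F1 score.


Precision = 157/208 = 0.7548
Recall = 157/199 = 0.7889
F1 = 2·P·R/(P+R) = 2·TP/(2·TP+FP+FN) = 314/(314+51+42) = 314/407 = 0.7715

0.7715


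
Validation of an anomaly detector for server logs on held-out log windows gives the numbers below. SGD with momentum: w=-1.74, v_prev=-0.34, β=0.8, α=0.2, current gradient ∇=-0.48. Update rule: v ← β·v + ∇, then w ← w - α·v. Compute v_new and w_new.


v_new = 0.8·-0.34 - 0.48 = -0.272 - 0.48 = -0.752
w_new = -1.74 - 0.2·-0.752 = -1.74 + 0.1504 = -1.5896

v_new=-0.752, w_new=-1.5896


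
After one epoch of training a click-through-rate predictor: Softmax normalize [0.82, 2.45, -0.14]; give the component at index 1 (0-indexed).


Exponentials: e^0.82=2.2705, e^2.45=11.5883, e^-0.14=0.8694
Sum = 14.7282
Softmax = [0.1542, 0.7868, 0.059]
p[1] = 11.5883/14.7282 = 0.7868

0.7868


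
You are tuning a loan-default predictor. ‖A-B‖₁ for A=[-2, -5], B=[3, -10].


d = |-2-3| + |-5+ 10|
  = 5 + 5
  = 10

10


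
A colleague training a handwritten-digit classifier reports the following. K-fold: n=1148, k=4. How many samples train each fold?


Fold size = 1148/4 = 287
Training per fold = 1148 - 287 = 861

861


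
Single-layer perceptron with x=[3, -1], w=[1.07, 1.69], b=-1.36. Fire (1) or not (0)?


z = (3)·(1.07) + (-1)·(1.69) - 1.36
  = 0.16
step(z) = 1 (z≥0)

1


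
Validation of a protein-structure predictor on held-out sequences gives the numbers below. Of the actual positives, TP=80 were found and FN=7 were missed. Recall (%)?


Recall = TP/(TP+FN)
= 80/(80+7)
= 80/87 = 91.95%

91.95%


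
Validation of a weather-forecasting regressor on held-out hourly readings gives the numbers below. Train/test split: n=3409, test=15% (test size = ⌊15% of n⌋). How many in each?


Test = ⌊3409·15/100⌋ = 511
Train = 3409 - 511 = 2898

Train: 2898, Test: 511


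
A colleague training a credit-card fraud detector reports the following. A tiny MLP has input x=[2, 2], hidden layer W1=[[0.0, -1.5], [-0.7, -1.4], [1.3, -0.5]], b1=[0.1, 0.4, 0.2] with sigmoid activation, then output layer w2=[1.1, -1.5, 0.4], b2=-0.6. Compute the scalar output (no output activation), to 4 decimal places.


z1[0] = (0.0)·(2) + (-1.5)·(2) + 0.1 = -2.9
z1[1] = (-0.7)·(2) + (-1.4)·(2) + 0.4 = -3.8
z1[2] = (1.3)·(2) + (-0.5)·(2) + 0.2 = 1.8
h = sigmoid(z1) = [0.0522, 0.0219, 0.8581]
output = (1.1)·(0.0522) + (-1.5)·(0.0219) + (0.4)·(0.8581) - 0.6 = -0.2322

-0.2322


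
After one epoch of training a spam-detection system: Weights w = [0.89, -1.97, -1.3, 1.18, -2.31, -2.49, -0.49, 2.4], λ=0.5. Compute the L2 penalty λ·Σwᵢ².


‖w‖₂² = (0.89)² + (-1.97)² + (-1.3)² + (1.18)² + (-2.31)² + (-2.49)² + (-0.49)² + (2.4)²
     = 0.7921 + 3.8809 + 1.69 + 1.3924 + 5.3361 + 6.2001 + 0.2401 + 5.76
     = 25.2917
λ·‖w‖₂² = 0.5·25.2917 = 12.64585

12.64585


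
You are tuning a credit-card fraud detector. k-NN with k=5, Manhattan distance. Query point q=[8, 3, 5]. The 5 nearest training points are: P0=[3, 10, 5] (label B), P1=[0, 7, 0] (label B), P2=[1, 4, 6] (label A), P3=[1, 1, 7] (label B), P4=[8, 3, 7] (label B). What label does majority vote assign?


d(q,P0) = 12  (label B)
d(q,P1) = 17  (label B)
d(q,P2) = 9  (label A)
d(q,P3) = 11  (label B)
d(q,P4) = 2  (label B)
Votes: A=1, B=4
Majority → B

B


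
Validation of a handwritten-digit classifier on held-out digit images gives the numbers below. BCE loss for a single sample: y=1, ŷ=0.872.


BCE = -[y·ln(p) + (1-y)·ln(1-p)]
= -1·ln(0.872) - 0
= -ln(0.872) = 0.137

0.137


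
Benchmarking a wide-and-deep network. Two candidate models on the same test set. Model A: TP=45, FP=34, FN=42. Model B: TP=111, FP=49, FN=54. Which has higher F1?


Model A: P=45/79=0.5696, R=45/87=0.5172, F1=2PR/(P+R)=2TP/(2TP+FP+FN)=90/166=0.5422
Model B: P=111/160=0.6937, R=111/165=0.6727, F1=2PR/(P+R)=2TP/(2TP+FP+FN)=222/325=0.6831
0.5422 < 0.6831 → Model B

Model B


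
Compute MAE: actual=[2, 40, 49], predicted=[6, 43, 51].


Absolute errors: |2-6|=4, |40-43|=3, |49-51|=2
Sum = 9
MAE = 9/3 = 3

3


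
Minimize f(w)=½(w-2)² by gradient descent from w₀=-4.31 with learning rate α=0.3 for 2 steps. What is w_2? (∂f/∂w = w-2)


step 1: grad = -4.31-2 = -6.31; w = -4.31 - 0.3·(-6.31) = -2.417
step 2: grad = -2.417-2 = -4.417; w = -2.417 - 0.3·(-4.417) = -1.0919

-1.0919


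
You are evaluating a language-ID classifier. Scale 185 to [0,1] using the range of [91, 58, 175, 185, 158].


min=58, max=185
(185-58)/(185-58) = 127/127 = 1.0

1.0


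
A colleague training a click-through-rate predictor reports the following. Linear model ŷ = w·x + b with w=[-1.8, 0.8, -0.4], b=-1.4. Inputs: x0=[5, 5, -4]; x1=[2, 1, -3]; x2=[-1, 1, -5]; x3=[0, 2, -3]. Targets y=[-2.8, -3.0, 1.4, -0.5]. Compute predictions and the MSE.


ŷ0 = (-1.8)·(5) + (0.8)·(5) + (-0.4)·(-4) - 1.4 = -4.8
ŷ1 = (-1.8)·(2) + (0.8)·(1) + (-0.4)·(-3) - 1.4 = -3.0
ŷ2 = (-1.8)·(-1) + (0.8)·(1) + (-0.4)·(-5) - 1.4 = 3.2
ŷ3 = (-1.8)·(0) + (0.8)·(2) + (-0.4)·(-3) - 1.4 = 1.4
errors² = [4.0, 0.0, 3.24, 3.61]
MSE = 10.8500/4 = 2.7125

2.7125


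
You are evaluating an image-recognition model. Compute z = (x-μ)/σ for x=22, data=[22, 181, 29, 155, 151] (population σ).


μ = 107.6, σ = 67.8575
z = (22 - 107.6)/67.8575 = -1.2615

-1.2615


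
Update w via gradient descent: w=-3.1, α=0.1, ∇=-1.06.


w_new = w - α·∇
= -3.1 - 0.1·-1.06
= -3.1 + 0.106
= -2.994

-2.994


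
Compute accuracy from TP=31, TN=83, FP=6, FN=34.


Accuracy = (TP+TN)/(TP+TN+FP+FN)
= (31+83)/(154)
= 114/154 = 74.03%

74.03%


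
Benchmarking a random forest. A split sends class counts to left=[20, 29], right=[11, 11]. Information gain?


Parent = [31, 40], H_parent = 0.9884
H_left = 0.9755 (n=49), H_right = 1 (n=22)
H_children = (49/71)·0.9755 + (22/71)·1 = 0.9831
IG = 0.9884 - 0.9831 = 0.0053

0.0053


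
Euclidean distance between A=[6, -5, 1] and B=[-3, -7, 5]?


d = √((6+ 3)² + (-5+ 7)² + (1-5)²)
  = √(81 + 4 + 16)
  = √101 = 10.0499

10.0499


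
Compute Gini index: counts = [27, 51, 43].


Probabilities: [27/121, 51/121, 43/121] ≈ [0.2231, 0.4215, 0.3554]
Σpᵢ² = (729 + 2601 + 1849)/121² = 5179/14641
Gini = 1 - Σpᵢ² = 1 - 5179/14641 = 0.6463

0.6463


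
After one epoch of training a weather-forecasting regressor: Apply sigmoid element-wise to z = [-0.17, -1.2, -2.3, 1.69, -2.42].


σ(-0.17) = 1/(1+e^0.17) = 0.4576
σ(-1.2) = 1/(1+e^1.2) = 0.2315
σ(-2.3) = 1/(1+e^2.3) = 0.0911
σ(1.69) = 1/(1+e^-1.69) = 0.8442
σ(-2.42) = 1/(1+e^2.42) = 0.0817
result = [0.4576, 0.2315, 0.0911, 0.8442, 0.0817]

[0.4576, 0.2315, 0.0911, 0.8442, 0.0817]


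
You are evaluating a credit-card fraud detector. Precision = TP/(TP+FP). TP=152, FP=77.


Precision = TP/(TP+FP)
= 152/(152+77)
= 152/229 = 66.38%

66.38%


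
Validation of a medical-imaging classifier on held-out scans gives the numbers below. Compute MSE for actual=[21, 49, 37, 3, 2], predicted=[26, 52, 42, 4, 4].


Squared errors: (21-26)²=25, (49-52)²=9, (37-42)²=25, (3-4)²=1, (2-4)²=4
Sum = 64
MSE = 64/5 = 64/5

64/5


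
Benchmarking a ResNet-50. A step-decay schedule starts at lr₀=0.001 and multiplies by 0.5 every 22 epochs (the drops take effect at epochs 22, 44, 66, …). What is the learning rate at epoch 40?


n_drops = ⌊40/22⌋ = 1
lr = 0.001·0.5^1 = 0.001·0.5 = 0.0005

0.0005


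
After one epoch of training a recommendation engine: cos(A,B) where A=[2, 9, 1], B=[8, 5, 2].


A·B = 2·8 + 9·5 + 1·2 = 63
‖A‖ = √86 = 9.2736, ‖B‖ = √93 = 9.6437
cos = 63/(√86·√93) = 63/√7998 = 0.7044

0.7044


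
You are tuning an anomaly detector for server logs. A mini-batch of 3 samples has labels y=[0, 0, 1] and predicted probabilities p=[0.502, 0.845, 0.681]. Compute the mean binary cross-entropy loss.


L[0] = -ln(1-0.502) = -ln(0.498) = 0.6972
L[1] = -ln(1-0.845) = -ln(0.155) = 1.8643
L[2] = -ln(0.681) = 0.3842
mean = (0.6972 + 1.8643 + 0.3842)/3 = 0.9819

0.9819


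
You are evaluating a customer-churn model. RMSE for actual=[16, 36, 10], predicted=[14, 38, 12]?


MSE = 12/3 = 4
RMSE = √(12/3) = 2.0

2.0


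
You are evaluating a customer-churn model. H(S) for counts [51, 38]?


Probabilities: [51/89, 38/89] ≈ [0.573, 0.427]
H = -((51/89)·log₂(51/89) + (38/89)·log₂(38/89))
  = 0.9846 bits

0.9846 bits


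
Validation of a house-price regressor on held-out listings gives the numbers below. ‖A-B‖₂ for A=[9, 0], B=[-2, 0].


d = √((9+ 2)² + (0-0)²)
  = √(121 + 0)
  = √121 = 11.0

11.0


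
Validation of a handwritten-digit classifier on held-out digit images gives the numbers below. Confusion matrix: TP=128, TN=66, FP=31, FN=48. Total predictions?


Total = TP + TN + FP + FN
= 128 + 66 + 31 + 48
= 273
(Predicted positive: 159, predicted negative: 114)

273


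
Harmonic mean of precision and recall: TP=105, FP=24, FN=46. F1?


Precision = 105/129 = 0.814
Recall = 105/151 = 0.6954
F1 = 2·P·R/(P+R) = 2·TP/(2·TP+FP+FN) = 210/(210+24+46) = 210/280 = 0.75

0.75


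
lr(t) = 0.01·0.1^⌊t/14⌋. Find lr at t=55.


n_drops = ⌊55/14⌋ = 3
lr = 0.01·0.1^3 = 0.01·0.001 = 0.00001

0.00001


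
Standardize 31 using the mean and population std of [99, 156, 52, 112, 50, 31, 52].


μ = 78.8571, σ = 41.4399
z = (31 - 78.8571)/41.4399 = -1.1549

-1.1549


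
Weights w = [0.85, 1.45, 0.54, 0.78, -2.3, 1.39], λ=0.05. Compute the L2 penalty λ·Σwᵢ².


‖w‖₂² = (0.85)² + (1.45)² + (0.54)² + (0.78)² + (-2.3)² + (1.39)²
     = 0.7225 + 2.1025 + 0.2916 + 0.6084 + 5.29 + 1.9321
     = 10.9471
λ·‖w‖₂² = 0.05·10.9471 = 0.547355

0.547355


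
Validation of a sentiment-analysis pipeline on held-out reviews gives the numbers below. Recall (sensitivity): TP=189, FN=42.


Recall = TP/(TP+FN)
= 189/(189+42)
= 189/231 = 81.82%

81.82%


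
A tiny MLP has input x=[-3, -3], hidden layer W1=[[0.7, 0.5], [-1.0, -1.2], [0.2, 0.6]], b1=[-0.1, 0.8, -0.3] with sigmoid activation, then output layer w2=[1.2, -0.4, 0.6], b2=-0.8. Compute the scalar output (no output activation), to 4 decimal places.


z1[0] = (0.7)·(-3) + (0.5)·(-3) - 0.1 = -3.7
z1[1] = (-1.0)·(-3) + (-1.2)·(-3) + 0.8 = 7.4
z1[2] = (0.2)·(-3) + (0.6)·(-3) - 0.3 = -2.7
h = sigmoid(z1) = [0.0241, 0.9994, 0.063]
output = (1.2)·(0.0241) + (-0.4)·(0.9994) + (0.6)·(0.063) - 0.8 = -1.133

-1.133


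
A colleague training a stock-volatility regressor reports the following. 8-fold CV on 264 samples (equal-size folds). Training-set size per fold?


Fold size = 264/8 = 33
Training per fold = 264 - 33 = 231

231


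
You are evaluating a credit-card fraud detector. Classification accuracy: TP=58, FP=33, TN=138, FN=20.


Accuracy = (TP+TN)/(TP+TN+FP+FN)
= (58+138)/(249)
= 196/249 = 78.71%

78.71%


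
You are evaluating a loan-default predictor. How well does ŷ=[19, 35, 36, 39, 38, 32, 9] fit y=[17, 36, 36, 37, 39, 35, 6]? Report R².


ȳ = 29.4286
SS_res = Σ(y-ŷ)² = 28
SS_tot = Σ(y-ȳ)² = 969.71
R² = 1 - SS_res/SS_tot = 1 - 0.0289 = 0.9711

0.9711


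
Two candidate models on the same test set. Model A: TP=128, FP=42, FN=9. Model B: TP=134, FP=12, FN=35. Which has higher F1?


Model A: P=128/170=0.7529, R=128/137=0.9343, F1=2PR/(P+R)=2TP/(2TP+FP+FN)=256/307=0.8339
Model B: P=134/146=0.9178, R=134/169=0.7929, F1=2PR/(P+R)=2TP/(2TP+FP+FN)=268/315=0.8508
0.8339 < 0.8508 → Model B

Model B


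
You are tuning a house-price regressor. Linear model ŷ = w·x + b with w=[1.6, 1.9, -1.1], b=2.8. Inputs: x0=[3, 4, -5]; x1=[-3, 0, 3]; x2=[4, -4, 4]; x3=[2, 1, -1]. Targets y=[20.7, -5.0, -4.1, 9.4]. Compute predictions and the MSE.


ŷ0 = (1.6)·(3) + (1.9)·(4) + (-1.1)·(-5) + 2.8 = 20.7
ŷ1 = (1.6)·(-3) + (1.9)·(0) + (-1.1)·(3) + 2.8 = -5.3
ŷ2 = (1.6)·(4) + (1.9)·(-4) + (-1.1)·(4) + 2.8 = -2.8
ŷ3 = (1.6)·(2) + (1.9)·(1) + (-1.1)·(-1) + 2.8 = 9.0
errors² = [0.0, 0.09, 1.69, 0.16]
MSE = 1.9400/4 = 0.485

0.485


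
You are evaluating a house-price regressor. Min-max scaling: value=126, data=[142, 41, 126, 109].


min=41, max=142
(126-41)/(142-41) = 85/101 = 0.8416

0.8416


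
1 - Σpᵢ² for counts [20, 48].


Probabilities: [20/68, 48/68] ≈ [0.2941, 0.7059]
Σpᵢ² = (400 + 2304)/68² = 2704/4624
Gini = 1 - Σpᵢ² = 1 - 2704/4624 = 0.4152

0.4152


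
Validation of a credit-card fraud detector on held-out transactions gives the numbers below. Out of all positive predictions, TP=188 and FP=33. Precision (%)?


Precision = TP/(TP+FP)
= 188/(188+33)
= 188/221 = 85.07%

85.07%


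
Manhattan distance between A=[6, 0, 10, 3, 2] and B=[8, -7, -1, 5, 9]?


d = |6-8| + |0+ 7| + |10+ 1| + |3-5| + |2-9|
  = 2 + 7 + 11 + 2 + 7
  = 29

29


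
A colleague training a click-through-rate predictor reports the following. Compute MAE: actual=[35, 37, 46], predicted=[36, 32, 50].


Absolute errors: |35-36|=1, |37-32|=5, |46-50|=4
Sum = 10
MAE = 10/3 = 10/3

10/3


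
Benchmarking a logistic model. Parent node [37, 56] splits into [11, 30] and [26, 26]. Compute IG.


Parent = [37, 56], H_parent = 0.9697
H_left = 0.839 (n=41), H_right = 1 (n=52)
H_children = (41/93)·0.839 + (52/93)·1 = 0.929
IG = 0.9697 - 0.929 = 0.0407

0.0407


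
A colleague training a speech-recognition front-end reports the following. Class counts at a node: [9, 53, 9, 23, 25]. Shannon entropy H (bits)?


Probabilities: [9/119, 53/119, 9/119, 23/119, 25/119] ≈ [0.0756, 0.4454, 0.0756, 0.1933, 0.2101]
H = -((9/119)·log₂(9/119) + (53/119)·log₂(53/119) + (9/119)·log₂(9/119) + (23/119)·log₂(23/119) + (25/119)·log₂(25/119))
  = 2.0143 bits

2.0143 bits


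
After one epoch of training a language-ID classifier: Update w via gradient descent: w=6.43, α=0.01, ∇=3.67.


w_new = w - α·∇
= 6.43 - 0.01·3.67
= 6.43 - 0.0367
= 6.3933

6.3933


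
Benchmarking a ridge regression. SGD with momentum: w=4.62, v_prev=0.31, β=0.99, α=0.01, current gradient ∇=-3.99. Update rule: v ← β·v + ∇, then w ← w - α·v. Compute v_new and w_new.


v_new = 0.99·0.31 - 3.99 = 0.3069 - 3.99 = -3.6831
w_new = 4.62 - 0.01·-3.6831 = 4.62 + 0.036831 = 4.656831

v_new=-3.6831, w_new=4.656831


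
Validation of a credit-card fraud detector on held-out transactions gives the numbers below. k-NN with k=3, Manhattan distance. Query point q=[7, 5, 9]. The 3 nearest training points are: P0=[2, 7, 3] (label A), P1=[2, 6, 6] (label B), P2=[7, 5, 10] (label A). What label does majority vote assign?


d(q,P0) = 13  (label A)
d(q,P1) = 9  (label B)
d(q,P2) = 1  (label A)
Votes: A=2, B=1
Majority → A

A


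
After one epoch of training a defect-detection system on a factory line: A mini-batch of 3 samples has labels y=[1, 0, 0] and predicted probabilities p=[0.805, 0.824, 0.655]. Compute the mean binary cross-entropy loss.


L[0] = -ln(0.805) = 0.2169
L[1] = -ln(1-0.824) = -ln(0.176) = 1.7373
L[2] = -ln(1-0.655) = -ln(0.345) = 1.0642
mean = (0.2169 + 1.7373 + 1.0642)/3 = 1.0061

1.0061


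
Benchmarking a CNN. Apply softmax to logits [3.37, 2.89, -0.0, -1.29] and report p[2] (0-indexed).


Exponentials: e^3.37=29.0785, e^2.89=17.9933, e^-0.0=1, e^-1.29=0.2753
Sum = 48.3471
Softmax = [0.6015, 0.3722, 0.0207, 0.0057]
p[2] = 1/48.3471 = 0.0207

0.0207


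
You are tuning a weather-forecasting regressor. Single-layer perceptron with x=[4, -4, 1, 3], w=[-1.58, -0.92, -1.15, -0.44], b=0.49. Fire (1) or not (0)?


z = (4)·(-1.58) + (-4)·(-0.92) + (1)·(-1.15) + (3)·(-0.44) + 0.49
  = -4.62
step(z) = 0 (z<0)

0


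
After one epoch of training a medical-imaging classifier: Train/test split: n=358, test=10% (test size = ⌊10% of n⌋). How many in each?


Test = ⌊358·10/100⌋ = 35
Train = 358 - 35 = 323

Train: 323, Test: 35


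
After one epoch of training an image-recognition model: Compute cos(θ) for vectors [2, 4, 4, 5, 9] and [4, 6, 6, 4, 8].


A·B = 2·4 + 4·6 + 4·6 + 5·4 + 9·8 = 148
‖A‖ = √142 = 11.9164, ‖B‖ = √168 = 12.9615
cos = 148/(√142·√168) = 148/√23856 = 0.9582

0.9582


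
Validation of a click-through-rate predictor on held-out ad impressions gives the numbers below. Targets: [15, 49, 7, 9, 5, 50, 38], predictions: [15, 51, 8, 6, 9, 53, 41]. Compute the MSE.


Squared errors: (15-15)²=0, (49-51)²=4, (7-8)²=1, (9-6)²=9, (5-9)²=16, (50-53)²=9, (38-41)²=9
Sum = 48
MSE = 48/7 = 48/7

48/7


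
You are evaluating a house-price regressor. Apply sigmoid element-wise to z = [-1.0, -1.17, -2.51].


σ(-1.0) = 1/(1+e^1.0) = 0.2689
σ(-1.17) = 1/(1+e^1.17) = 0.2369
σ(-2.51) = 1/(1+e^2.51) = 0.0752
result = [0.2689, 0.2369, 0.0752]

[0.2689, 0.2369, 0.0752]


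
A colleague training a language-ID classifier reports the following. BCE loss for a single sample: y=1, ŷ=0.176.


BCE = -[y·ln(p) + (1-y)·ln(1-p)]
= -1·ln(0.176) - 0
= -ln(0.176) = 1.7373

1.7373


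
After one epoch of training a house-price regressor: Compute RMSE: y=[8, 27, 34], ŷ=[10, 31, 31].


MSE = 29/3 = 9.6667
RMSE = √(29/3) = 3.1091

3.1091


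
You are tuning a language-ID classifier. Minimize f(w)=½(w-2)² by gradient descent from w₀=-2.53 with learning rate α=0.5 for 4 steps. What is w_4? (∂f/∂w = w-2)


step 1: grad = -2.53-2 = -4.53; w = -2.53 - 0.5·(-4.53) = -0.265
step 2: grad = -0.265-2 = -2.265; w = -0.265 - 0.5·(-2.265) = 0.8675
step 3: grad = 0.8675-2 = -1.1325; w = 0.8675 - 0.5·(-1.1325) = 1.43375
step 4: grad = 1.43375-2 = -0.56625; w = 1.43375 - 0.5·(-0.56625) = 1.716875

1.716875


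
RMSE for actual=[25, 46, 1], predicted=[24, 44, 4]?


MSE = 14/3 = 4.6667
RMSE = √(14/3) = 2.1602

2.1602


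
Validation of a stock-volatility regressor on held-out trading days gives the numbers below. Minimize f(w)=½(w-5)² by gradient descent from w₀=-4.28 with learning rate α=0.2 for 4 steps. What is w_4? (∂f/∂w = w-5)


step 1: grad = -4.28-5 = -9.28; w = -4.28 - 0.2·(-9.28) = -2.424
step 2: grad = -2.424-5 = -7.424; w = -2.424 - 0.2·(-7.424) = -0.9392
step 3: grad = -0.9392-5 = -5.9392; w = -0.9392 - 0.2·(-5.9392) = 0.24864
step 4: grad = 0.24864-5 = -4.75136; w = 0.24864 - 0.2·(-4.75136) = 1.198912

1.198912


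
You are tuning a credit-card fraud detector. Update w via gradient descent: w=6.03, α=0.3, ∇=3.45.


w_new = w - α·∇
= 6.03 - 0.3·3.45
= 6.03 - 1.035
= 4.995

4.995


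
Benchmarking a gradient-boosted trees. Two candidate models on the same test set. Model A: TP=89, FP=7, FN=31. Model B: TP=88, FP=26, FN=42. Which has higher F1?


Model A: P=89/96=0.9271, R=89/120=0.7417, F1=2PR/(P+R)=2TP/(2TP+FP+FN)=178/216=0.8241
Model B: P=88/114=0.7719, R=88/130=0.6769, F1=2PR/(P+R)=2TP/(2TP+FP+FN)=176/244=0.7213
0.8241 > 0.7213 → Model A

Model A


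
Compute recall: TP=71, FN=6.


Recall = TP/(TP+FN)
= 71/(71+6)
= 71/77 = 92.21%

92.21%


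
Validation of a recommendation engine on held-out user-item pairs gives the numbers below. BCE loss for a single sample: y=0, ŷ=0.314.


BCE = -[y·ln(p) + (1-y)·ln(1-p)]
= -0 - 1·ln(1-0.314)
= -ln(0.686) = 0.3769

0.3769


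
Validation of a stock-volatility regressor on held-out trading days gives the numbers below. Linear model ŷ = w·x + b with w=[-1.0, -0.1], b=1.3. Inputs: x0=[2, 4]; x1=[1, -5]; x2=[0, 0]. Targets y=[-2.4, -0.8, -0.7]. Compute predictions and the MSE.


ŷ0 = (-1.0)·(2) + (-0.1)·(4) + 1.3 = -1.1
ŷ1 = (-1.0)·(1) + (-0.1)·(-5) + 1.3 = 0.8
ŷ2 = (-1.0)·(0) + (-0.1)·(0) + 1.3 = 1.3
errors² = [1.69, 2.56, 4.0]
MSE = 8.2500/3 = 2.75

2.75


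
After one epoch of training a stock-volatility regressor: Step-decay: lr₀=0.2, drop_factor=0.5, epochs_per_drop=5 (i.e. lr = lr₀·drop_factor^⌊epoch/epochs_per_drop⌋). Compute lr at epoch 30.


n_drops = ⌊30/5⌋ = 6
lr = 0.2·0.5^6 = 0.2·0.015625 = 0.003125

0.003125


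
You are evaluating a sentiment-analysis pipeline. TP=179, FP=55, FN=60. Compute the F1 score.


Precision = 179/234 = 0.765
Recall = 179/239 = 0.749
F1 = 2·P·R/(P+R) = 2·TP/(2·TP+FP+FN) = 358/(358+55+60) = 358/473 = 0.7569

0.7569


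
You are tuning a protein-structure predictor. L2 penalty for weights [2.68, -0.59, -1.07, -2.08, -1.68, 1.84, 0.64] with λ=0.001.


‖w‖₂² = (2.68)² + (-0.59)² + (-1.07)² + (-2.08)² + (-1.68)² + (1.84)² + (0.64)²
     = 7.1824 + 0.3481 + 1.1449 + 4.3264 + 2.8224 + 3.3856 + 0.4096
     = 19.6194
λ·‖w‖₂² = 0.001·19.6194 = 0.019619

0.019619


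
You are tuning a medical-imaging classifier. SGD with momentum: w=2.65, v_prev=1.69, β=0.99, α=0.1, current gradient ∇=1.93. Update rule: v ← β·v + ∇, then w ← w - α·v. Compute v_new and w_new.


v_new = 0.99·1.69 + 1.93 = 1.6731 + 1.93 = 3.6031
w_new = 2.65 - 0.1·3.6031 = 2.65 - 0.36031 = 2.28969

v_new=3.6031, w_new=2.28969


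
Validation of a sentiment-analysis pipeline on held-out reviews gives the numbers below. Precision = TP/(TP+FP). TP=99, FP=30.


Precision = TP/(TP+FP)
= 99/(99+30)
= 99/129 = 76.74%

76.74%


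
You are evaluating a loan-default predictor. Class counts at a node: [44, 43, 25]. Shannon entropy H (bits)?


Probabilities: [44/112, 43/112, 25/112] ≈ [0.3929, 0.3839, 0.2232]
H = -((44/112)·log₂(44/112) + (43/112)·log₂(43/112) + (25/112)·log₂(25/112))
  = 1.5427 bits

1.5427 bits


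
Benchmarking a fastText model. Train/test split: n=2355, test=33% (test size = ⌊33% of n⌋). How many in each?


Test = ⌊2355·33/100⌋ = 777
Train = 2355 - 777 = 1578

Train: 1578, Test: 777


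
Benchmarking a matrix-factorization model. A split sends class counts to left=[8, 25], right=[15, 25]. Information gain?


Parent = [23, 50], H_parent = 0.8989
H_left = 0.799 (n=33), H_right = 0.9544 (n=40)
H_children = (33/73)·0.799 + (40/73)·0.9544 = 0.8842
IG = 0.8989 - 0.8842 = 0.0147

0.0147


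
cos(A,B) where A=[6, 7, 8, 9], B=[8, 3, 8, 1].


A·B = 6·8 + 7·3 + 8·8 + 9·1 = 142
‖A‖ = √230 = 15.1658, ‖B‖ = √138 = 11.7473
cos = 142/(√230·√138) = 142/√31740 = 0.797

0.797


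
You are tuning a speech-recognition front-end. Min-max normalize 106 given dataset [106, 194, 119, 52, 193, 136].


min=52, max=194
(106-52)/(194-52) = 54/142 = 0.3803

0.3803


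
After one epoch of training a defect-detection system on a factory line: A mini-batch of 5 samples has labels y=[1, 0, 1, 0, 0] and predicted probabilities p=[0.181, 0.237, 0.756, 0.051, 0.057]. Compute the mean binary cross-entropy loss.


L[0] = -ln(0.181) = 1.7093
L[1] = -ln(1-0.237) = -ln(0.763) = 0.2705
L[2] = -ln(0.756) = 0.2797
L[3] = -ln(1-0.051) = -ln(0.949) = 0.0523
L[4] = -ln(1-0.057) = -ln(0.943) = 0.0587
mean = (1.7093 + 0.2705 + 0.2797 + 0.0523 + 0.0587)/5 = 0.4741

0.4741


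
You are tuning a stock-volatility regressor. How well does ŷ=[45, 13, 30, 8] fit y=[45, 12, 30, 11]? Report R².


ȳ = 24.5
SS_res = Σ(y-ŷ)² = 10
SS_tot = Σ(y-ȳ)² = 789
R² = 1 - SS_res/SS_tot = 1 - 0.0127 = 0.9873

0.9873


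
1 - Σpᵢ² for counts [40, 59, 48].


Probabilities: [40/147, 59/147, 48/147] ≈ [0.2721, 0.4014, 0.3265]
Σpᵢ² = (1600 + 3481 + 2304)/147² = 7385/21609
Gini = 1 - Σpᵢ² = 1 - 7385/21609 = 0.6582

0.6582


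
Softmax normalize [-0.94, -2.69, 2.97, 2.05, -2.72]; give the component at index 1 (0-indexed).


Exponentials: e^-0.94=0.3906, e^-2.69=0.0679, e^2.97=19.4919, e^2.05=7.7679, e^-2.72=0.0659
Sum = 27.7842
Softmax = [0.0141, 0.0024, 0.7015, 0.2796, 0.0024]
p[1] = 0.0679/27.7842 = 0.0024

0.0024


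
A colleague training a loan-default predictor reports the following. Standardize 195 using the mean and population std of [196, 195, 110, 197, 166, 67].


μ = 155.1667, σ = 49.8913
z = (195 - 155.1667)/49.8913 = 0.7984

0.7984


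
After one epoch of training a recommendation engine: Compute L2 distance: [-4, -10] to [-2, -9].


d = √((-4+ 2)² + (-10+ 9)²)
  = √(4 + 1)
  = √5 = 2.2361

2.2361


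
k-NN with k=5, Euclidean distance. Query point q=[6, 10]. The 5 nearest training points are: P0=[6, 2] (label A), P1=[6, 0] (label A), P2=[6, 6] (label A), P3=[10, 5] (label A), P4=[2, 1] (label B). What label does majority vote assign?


d(q,P0) = 8.0  (label A)
d(q,P1) = 10.0  (label A)
d(q,P2) = 4.0  (label A)
d(q,P3) = 6.4031  (label A)
d(q,P4) = 9.8489  (label B)
Votes: A=4, B=1
Majority → A

A


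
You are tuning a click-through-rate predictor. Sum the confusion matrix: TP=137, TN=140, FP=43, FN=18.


Total = TP + TN + FP + FN
= 137 + 140 + 43 + 18
= 338
(Predicted positive: 180, predicted negative: 158)

338


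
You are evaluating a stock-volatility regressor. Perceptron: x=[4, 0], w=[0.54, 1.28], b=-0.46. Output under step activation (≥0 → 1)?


z = (4)·(0.54) + (0)·(1.28) - 0.46
  = 1.7
step(z) = 1 (z≥0)

1


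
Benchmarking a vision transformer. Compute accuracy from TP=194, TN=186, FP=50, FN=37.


Accuracy = (TP+TN)/(TP+TN+FP+FN)
= (194+186)/(467)
= 380/467 = 81.37%

81.37%


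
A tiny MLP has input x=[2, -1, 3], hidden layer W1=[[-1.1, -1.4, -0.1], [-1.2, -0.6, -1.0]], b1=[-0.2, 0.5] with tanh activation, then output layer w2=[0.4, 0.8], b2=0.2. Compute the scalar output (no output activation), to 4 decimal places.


z1[0] = (-1.1)·(2) + (-1.4)·(-1) + (-0.1)·(3) - 0.2 = -1.3
z1[1] = (-1.2)·(2) + (-0.6)·(-1) + (-1.0)·(3) + 0.5 = -4.3
h = tanh(z1) = [-0.8617, -0.9996]
output = (0.4)·(-0.8617) + (0.8)·(-0.9996) + 0.2 = -0.9444

-0.9444


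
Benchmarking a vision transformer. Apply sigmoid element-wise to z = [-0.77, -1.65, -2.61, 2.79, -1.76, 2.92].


σ(-0.77) = 1/(1+e^0.77) = 0.3165
σ(-1.65) = 1/(1+e^1.65) = 0.1611
σ(-2.61) = 1/(1+e^2.61) = 0.0685
σ(2.79) = 1/(1+e^-2.79) = 0.9421
σ(-1.76) = 1/(1+e^1.76) = 0.1468
σ(2.92) = 1/(1+e^-2.92) = 0.9488
result = [0.3165, 0.1611, 0.0685, 0.9421, 0.1468, 0.9488]

[0.3165, 0.1611, 0.0685, 0.9421, 0.1468, 0.9488]


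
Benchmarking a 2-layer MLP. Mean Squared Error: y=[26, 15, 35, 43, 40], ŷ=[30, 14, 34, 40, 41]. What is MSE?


Squared errors: (26-30)²=16, (15-14)²=1, (35-34)²=1, (43-40)²=9, (40-41)²=1
Sum = 28
MSE = 28/5 = 28/5

28/5


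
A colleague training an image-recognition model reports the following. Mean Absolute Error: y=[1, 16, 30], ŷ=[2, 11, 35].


Absolute errors: |1-2|=1, |16-11|=5, |30-35|=5
Sum = 11
MAE = 11/3 = 11/3

11/3


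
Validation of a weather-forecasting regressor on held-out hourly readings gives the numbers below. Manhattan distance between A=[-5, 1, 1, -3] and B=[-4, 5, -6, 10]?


d = |-5+ 4| + |1-5| + |1+ 6| + |-3-10|
  = 1 + 4 + 7 + 13
  = 25

25


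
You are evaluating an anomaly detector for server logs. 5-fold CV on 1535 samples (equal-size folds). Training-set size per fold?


Fold size = 1535/5 = 307
Training per fold = 1535 - 307 = 1228

1228


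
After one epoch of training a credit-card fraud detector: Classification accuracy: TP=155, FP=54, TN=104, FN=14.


Accuracy = (TP+TN)/(TP+TN+FP+FN)
= (155+104)/(327)
= 259/327 = 79.2%

79.2%


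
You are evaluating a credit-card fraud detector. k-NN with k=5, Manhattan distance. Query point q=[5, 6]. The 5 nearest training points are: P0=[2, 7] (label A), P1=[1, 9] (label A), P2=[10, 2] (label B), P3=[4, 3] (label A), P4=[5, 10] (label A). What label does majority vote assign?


d(q,P0) = 4  (label A)
d(q,P1) = 7  (label A)
d(q,P2) = 9  (label B)
d(q,P3) = 4  (label A)
d(q,P4) = 4  (label A)
Votes: A=4, B=1
Majority → A

A


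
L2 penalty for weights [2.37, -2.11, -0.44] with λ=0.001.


‖w‖₂² = (2.37)² + (-2.11)² + (-0.44)²
     = 5.6169 + 4.4521 + 0.1936
     = 10.2626
λ·‖w‖₂² = 0.001·10.2626 = 0.010263

0.010263


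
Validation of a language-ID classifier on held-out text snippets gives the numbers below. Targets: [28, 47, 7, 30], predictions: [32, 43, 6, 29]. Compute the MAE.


Absolute errors: |28-32|=4, |47-43|=4, |7-6|=1, |30-29|=1
Sum = 10
MAE = 10/4 = 5/2

5/2


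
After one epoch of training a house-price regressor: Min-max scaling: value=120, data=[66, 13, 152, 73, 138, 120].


min=13, max=152
(120-13)/(152-13) = 107/139 = 0.7698

0.7698


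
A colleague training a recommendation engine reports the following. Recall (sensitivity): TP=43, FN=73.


Recall = TP/(TP+FN)
= 43/(43+73)
= 43/116 = 37.07%

37.07%


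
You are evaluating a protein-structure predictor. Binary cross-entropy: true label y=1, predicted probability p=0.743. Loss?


BCE = -[y·ln(p) + (1-y)·ln(1-p)]
= -1·ln(0.743) - 0
= -ln(0.743) = 0.2971

0.2971


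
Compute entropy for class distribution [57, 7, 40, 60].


Probabilities: [57/164, 7/164, 40/164, 60/164] ≈ [0.3476, 0.0427, 0.2439, 0.3659]
H = -((57/164)·log₂(57/164) + (7/164)·log₂(7/164) + (40/164)·log₂(40/164) + (60/164)·log₂(60/164))
  = 1.7514 bits

1.7514 bits


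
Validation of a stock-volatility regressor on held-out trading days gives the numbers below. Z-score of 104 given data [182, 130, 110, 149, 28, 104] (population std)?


μ = 117.1667, σ = 47.5339
z = (104 - 117.1667)/47.5339 = -0.277

-0.277


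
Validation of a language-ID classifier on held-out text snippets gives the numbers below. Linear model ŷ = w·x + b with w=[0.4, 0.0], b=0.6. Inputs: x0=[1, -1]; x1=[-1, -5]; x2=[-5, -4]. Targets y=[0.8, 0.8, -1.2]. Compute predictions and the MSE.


ŷ0 = (0.4)·(1) + (0.0)·(-1) + 0.6 = 1.0
ŷ1 = (0.4)·(-1) + (0.0)·(-5) + 0.6 = 0.2
ŷ2 = (0.4)·(-5) + (0.0)·(-4) + 0.6 = -1.4
errors² = [0.04, 0.36, 0.04]
MSE = 0.4400/3 = 0.1467

0.1467


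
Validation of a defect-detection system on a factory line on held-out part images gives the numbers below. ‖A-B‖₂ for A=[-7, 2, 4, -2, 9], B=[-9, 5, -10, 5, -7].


d = √((-7+ 9)² + (2-5)² + (4+ 10)² + (-2-5)² + (9+ 7)²)
  = √(4 + 9 + 196 + 49 + 256)
  = √514 = 22.6716

22.6716


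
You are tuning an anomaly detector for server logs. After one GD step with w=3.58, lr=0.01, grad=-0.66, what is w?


w_new = w - α·∇
= 3.58 - 0.01·-0.66
= 3.58 + 0.0066
= 3.5866

3.5866


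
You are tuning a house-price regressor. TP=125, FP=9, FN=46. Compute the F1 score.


Precision = 125/134 = 0.9328
Recall = 125/171 = 0.731
F1 = 2·P·R/(P+R) = 2·TP/(2·TP+FP+FN) = 250/(250+9+46) = 250/305 = 0.8197

0.8197


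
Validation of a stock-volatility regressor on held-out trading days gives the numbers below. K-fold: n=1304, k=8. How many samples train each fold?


Fold size = 1304/8 = 163
Training per fold = 1304 - 163 = 1141

1141


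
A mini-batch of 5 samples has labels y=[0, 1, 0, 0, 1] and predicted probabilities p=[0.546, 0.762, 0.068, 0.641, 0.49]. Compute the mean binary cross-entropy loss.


L[0] = -ln(1-0.546) = -ln(0.454) = 0.7897
L[1] = -ln(0.762) = 0.2718
L[2] = -ln(1-0.068) = -ln(0.932) = 0.0704
L[3] = -ln(1-0.641) = -ln(0.359) = 1.0244
L[4] = -ln(0.49) = 0.7133
mean = (0.7897 + 0.2718 + 0.0704 + 1.0244 + 0.7133)/5 = 0.5739

0.5739


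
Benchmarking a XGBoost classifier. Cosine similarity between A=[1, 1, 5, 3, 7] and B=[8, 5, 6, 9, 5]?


A·B = 1·8 + 1·5 + 5·6 + 3·9 + 7·5 = 105
‖A‖ = √85 = 9.2195, ‖B‖ = √231 = 15.1987
cos = 105/(√85·√231) = 105/√19635 = 0.7493

0.7493


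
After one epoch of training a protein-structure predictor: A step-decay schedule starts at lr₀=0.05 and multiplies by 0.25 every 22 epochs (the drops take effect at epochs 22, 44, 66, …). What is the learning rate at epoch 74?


n_drops = ⌊74/22⌋ = 3
lr = 0.05·0.25^3 = 0.05·0.015625 = 0.00078125

0.00078125


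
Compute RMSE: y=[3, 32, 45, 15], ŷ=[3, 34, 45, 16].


MSE = 5/4 = 1.25
RMSE = √(5/4) = 1.118

1.118


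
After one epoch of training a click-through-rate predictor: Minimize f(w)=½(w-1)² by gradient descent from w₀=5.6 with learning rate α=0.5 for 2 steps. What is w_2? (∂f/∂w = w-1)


step 1: grad = 5.6-1 = 4.6; w = 5.6 - 0.5·(4.6) = 3.3
step 2: grad = 3.3-1 = 2.3; w = 3.3 - 0.5·(2.3) = 2.15

2.15


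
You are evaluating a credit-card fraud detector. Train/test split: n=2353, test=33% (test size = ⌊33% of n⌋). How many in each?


Test = ⌊2353·33/100⌋ = 776
Train = 2353 - 776 = 1577

Train: 1577, Test: 776


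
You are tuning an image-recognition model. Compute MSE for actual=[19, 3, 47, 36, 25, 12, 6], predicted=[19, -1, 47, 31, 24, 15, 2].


Squared errors: (19-19)²=0, (3+ 1)²=16, (47-47)²=0, (36-31)²=25, (25-24)²=1, (12-15)²=9, (6-2)²=16
Sum = 67
MSE = 67/7 = 67/7

67/7


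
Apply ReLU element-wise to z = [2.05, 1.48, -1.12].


ReLU(2.05) = max(0, 2.05) = 2.05
ReLU(1.48) = max(0, 1.48) = 1.48
ReLU(-1.12) = max(0, -1.12) = 0.0
result = [2.05, 1.48, 0.0]

[2.05, 1.48, 0.0]


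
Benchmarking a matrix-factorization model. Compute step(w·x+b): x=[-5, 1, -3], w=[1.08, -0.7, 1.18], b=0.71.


z = (-5)·(1.08) + (1)·(-0.7) + (-3)·(1.18) + 0.71
  = -8.93
step(z) = 0 (z<0)

0


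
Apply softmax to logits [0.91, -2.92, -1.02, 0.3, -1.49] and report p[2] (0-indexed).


Exponentials: e^0.91=2.4843, e^-2.92=0.0539, e^-1.02=0.3606, e^0.3=1.3499, e^-1.49=0.2254
Sum = 4.4741
Softmax = [0.5553, 0.0121, 0.0806, 0.3017, 0.0504]
p[2] = 0.3606/4.4741 = 0.0806

0.0806


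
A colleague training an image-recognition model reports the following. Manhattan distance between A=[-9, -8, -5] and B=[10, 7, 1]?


d = |-9-10| + |-8-7| + |-5-1|
  = 19 + 15 + 6
  = 40

40


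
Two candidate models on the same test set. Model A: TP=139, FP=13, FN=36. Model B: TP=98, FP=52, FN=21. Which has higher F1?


Model A: P=139/152=0.9145, R=139/175=0.7943, F1=2PR/(P+R)=2TP/(2TP+FP+FN)=278/327=0.8502
Model B: P=98/150=0.6533, R=98/119=0.8235, F1=2PR/(P+R)=2TP/(2TP+FP+FN)=196/269=0.7286
0.8502 > 0.7286 → Model A

Model A


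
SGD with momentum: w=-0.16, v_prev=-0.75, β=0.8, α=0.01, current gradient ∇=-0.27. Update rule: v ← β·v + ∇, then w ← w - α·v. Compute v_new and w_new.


v_new = 0.8·-0.75 - 0.27 = -0.6 - 0.27 = -0.87
w_new = -0.16 - 0.01·-0.87 = -0.16 + 0.0087 = -0.1513

v_new=-0.87, w_new=-0.1513


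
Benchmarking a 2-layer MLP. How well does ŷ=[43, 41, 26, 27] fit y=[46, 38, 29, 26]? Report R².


ȳ = 34.75
SS_res = Σ(y-ŷ)² = 28
SS_tot = Σ(y-ȳ)² = 246.75
R² = 1 - SS_res/SS_tot = 1 - 0.1135 = 0.8865

0.8865


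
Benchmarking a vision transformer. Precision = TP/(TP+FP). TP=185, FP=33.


Precision = TP/(TP+FP)
= 185/(185+33)
= 185/218 = 84.86%

84.86%


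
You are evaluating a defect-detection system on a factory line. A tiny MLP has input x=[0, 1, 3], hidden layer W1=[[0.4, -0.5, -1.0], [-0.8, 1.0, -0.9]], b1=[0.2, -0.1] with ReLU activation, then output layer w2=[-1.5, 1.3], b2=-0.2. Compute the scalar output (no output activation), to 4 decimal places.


z1[0] = (0.4)·(0) + (-0.5)·(1) + (-1.0)·(3) + 0.2 = -3.3
z1[1] = (-0.8)·(0) + (1.0)·(1) + (-0.9)·(3) - 0.1 = -1.8
h = ReLU(z1) = [0.0, 0.0]
output = (-1.5)·(0.0) + (1.3)·(0.0) - 0.2 = -0.2

-0.2


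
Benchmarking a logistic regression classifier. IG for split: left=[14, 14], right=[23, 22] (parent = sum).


Parent = [37, 36], H_parent = 0.9999
H_left = 1 (n=28), H_right = 0.9996 (n=45)
H_children = (28/73)·1 + (45/73)·0.9996 = 0.9998
IG = 0.9999 - 0.9998 = 0.0001

0.0001


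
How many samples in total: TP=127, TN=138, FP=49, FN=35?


Total = TP + TN + FP + FN
= 127 + 138 + 49 + 35
= 349
(Predicted positive: 176, predicted negative: 173)

349


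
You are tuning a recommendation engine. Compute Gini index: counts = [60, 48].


Probabilities: [60/108, 48/108] ≈ [0.5556, 0.4444]
Σpᵢ² = (3600 + 2304)/108² = 5904/11664
Gini = 1 - Σpᵢ² = 1 - 5904/11664 = 0.4938

0.4938


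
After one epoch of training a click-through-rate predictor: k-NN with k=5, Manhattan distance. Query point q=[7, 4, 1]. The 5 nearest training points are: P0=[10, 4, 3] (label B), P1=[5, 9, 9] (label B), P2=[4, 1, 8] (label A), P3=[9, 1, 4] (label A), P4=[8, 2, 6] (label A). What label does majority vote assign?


d(q,P0) = 5  (label B)
d(q,P1) = 15  (label B)
d(q,P2) = 13  (label A)
d(q,P3) = 8  (label A)
d(q,P4) = 8  (label A)
Votes: A=3, B=2
Majority → A

A


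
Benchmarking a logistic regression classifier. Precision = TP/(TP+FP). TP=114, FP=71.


Precision = TP/(TP+FP)
= 114/(114+71)
= 114/185 = 61.62%

61.62%


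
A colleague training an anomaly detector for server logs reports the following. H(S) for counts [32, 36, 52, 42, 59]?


Probabilities: [32/221, 36/221, 52/221, 42/221, 59/221] ≈ [0.1448, 0.1629, 0.2353, 0.19, 0.267]
H = -((32/221)·log₂(32/221) + (36/221)·log₂(36/221) + (52/221)·log₂(52/221) + (42/221)·log₂(42/221) + (59/221)·log₂(59/221))
  = 2.2852 bits

2.2852 bits


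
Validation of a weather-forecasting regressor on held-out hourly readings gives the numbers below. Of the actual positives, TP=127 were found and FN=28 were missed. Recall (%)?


Recall = TP/(TP+FN)
= 127/(127+28)
= 127/155 = 81.94%

81.94%


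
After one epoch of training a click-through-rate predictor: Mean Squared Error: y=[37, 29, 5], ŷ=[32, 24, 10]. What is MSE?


Squared errors: (37-32)²=25, (29-24)²=25, (5-10)²=25
Sum = 75
MSE = 75/3 = 25

25


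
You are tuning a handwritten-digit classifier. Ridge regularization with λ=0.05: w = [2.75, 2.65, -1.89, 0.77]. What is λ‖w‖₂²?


‖w‖₂² = (2.75)² + (2.65)² + (-1.89)² + (0.77)²
     = 7.5625 + 7.0225 + 3.5721 + 0.5929
     = 18.75
λ·‖w‖₂² = 0.05·18.75 = 0.9375

0.9375


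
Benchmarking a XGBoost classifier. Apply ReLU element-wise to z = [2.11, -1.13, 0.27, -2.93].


ReLU(2.11) = max(0, 2.11) = 2.11
ReLU(-1.13) = max(0, -1.13) = 0.0
ReLU(0.27) = max(0, 0.27) = 0.27
ReLU(-2.93) = max(0, -2.93) = 0.0
result = [2.11, 0.0, 0.27, 0.0]

[2.11, 0.0, 0.27, 0.0]


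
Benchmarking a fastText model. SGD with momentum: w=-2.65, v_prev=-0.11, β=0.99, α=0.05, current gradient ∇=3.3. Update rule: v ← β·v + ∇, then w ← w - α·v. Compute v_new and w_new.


v_new = 0.99·-0.11 + 3.3 = -0.1089 + 3.3 = 3.1911
w_new = -2.65 - 0.05·3.1911 = -2.65 - 0.159555 = -2.809555

v_new=3.1911, w_new=-2.809555


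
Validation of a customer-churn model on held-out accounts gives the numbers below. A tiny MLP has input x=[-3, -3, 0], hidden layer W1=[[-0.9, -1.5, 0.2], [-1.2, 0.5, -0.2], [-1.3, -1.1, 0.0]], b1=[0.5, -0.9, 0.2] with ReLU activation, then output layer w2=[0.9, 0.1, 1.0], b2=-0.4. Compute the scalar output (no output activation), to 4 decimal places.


z1[0] = (-0.9)·(-3) + (-1.5)·(-3) + (0.2)·(0) + 0.5 = 7.7
z1[1] = (-1.2)·(-3) + (0.5)·(-3) + (-0.2)·(0) - 0.9 = 1.2
z1[2] = (-1.3)·(-3) + (-1.1)·(-3) + (0.0)·(0) + 0.2 = 7.4
h = ReLU(z1) = [7.7, 1.2, 7.4]
output = (0.9)·(7.7) + (0.1)·(1.2) + (1.0)·(7.4) - 0.4 = 14.05

14.05
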